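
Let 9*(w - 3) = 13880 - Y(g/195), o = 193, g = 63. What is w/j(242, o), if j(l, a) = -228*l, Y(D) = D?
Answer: -451967/16138980 ≈ -0.028005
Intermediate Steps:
w = 903934/585 (w = 3 + (13880 - 63/195)/9 = 3 + (13880 - 1*21/65)/9 = 3 + (13880 - 21/65)/9 = 3 + (⅑)*(902179/65) = 3 + 902179/585 = 903934/585 ≈ 1545.2)
w/j(242, o) = 903934/(585*((-228*242))) = (903934/585)/(-55176) = (903934/585)*(-1/55176) = -451967/16138980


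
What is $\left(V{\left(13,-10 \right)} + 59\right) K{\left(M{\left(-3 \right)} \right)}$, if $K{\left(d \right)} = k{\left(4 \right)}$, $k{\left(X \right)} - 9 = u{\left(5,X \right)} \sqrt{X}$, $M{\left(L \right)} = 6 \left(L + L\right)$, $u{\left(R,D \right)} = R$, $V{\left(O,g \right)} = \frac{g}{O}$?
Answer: $\frac{14383}{13} \approx 1106.4$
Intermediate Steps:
$M{\left(L \right)} = 12 L$ ($M{\left(L \right)} = 6 \cdot 2 L = 12 L$)
$k{\left(X \right)} = 9 + 5 \sqrt{X}$
$K{\left(d \right)} = 19$ ($K{\left(d \right)} = 9 + 5 \sqrt{4} = 9 + 5 \cdot 2 = 9 + 10 = 19$)
$\left(V{\left(13,-10 \right)} + 59\right) K{\left(M{\left(-3 \right)} \right)} = \left(- \frac{10}{13} + 59\right) 19 = \frac{757}{13} \cdot 19 = \frac{14383}{13}$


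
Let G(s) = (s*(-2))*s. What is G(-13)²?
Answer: 114244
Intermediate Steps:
G(s) = -2*s² (G(s) = (-2*s)*s = -2*s²)
G(-13)² = (-2*(-13)²)² = (-2*169)² = (-338)² = 114244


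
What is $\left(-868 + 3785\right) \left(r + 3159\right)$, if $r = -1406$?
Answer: $5113501$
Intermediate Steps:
$\left(-868 + 3785\right) \left(r + 3159\right) = \left(-868 + 3785\right) \left(-1406 + 3159\right) = 2917 \cdot 1753 = 5113501$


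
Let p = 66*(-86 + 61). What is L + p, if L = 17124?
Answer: 15474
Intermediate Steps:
p = -1650 (p = 66*(-25) = -1650)
L + p = 17124 - 1650 = 15474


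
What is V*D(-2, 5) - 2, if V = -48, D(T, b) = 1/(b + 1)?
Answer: -10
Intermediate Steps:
D(T, b) = 1/(1 + b)
V*D(-2, 5) - 2 = -48/(1 + 5) - 2 = -48/6 - 2 = -48*⅙ - 2 = -8 - 2 = -10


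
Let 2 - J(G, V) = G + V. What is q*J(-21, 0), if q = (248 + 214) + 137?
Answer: 13777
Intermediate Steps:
J(G, V) = 2 - G - V (J(G, V) = 2 - (G + V) = 2 + (-G - V) = 2 - G - V)
q = 599 (q = 462 + 137 = 599)
q*J(-21, 0) = 599*(2 - 1*(-21) - 1*0) = 599*(2 + 21 + 0) = 599*23 = 13777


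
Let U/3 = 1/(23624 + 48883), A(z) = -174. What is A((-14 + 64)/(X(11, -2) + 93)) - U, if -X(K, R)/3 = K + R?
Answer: -4205407/24169 ≈ -174.00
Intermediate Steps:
X(K, R) = -3*K - 3*R (X(K, R) = -3*(K + R) = -3*K - 3*R)
U = 1/24169 (U = 3/(23624 + 48883) = 3/72507 = 3*(1/72507) = 1/24169 ≈ 4.1375e-5)
A((-14 + 64)/(X(11, -2) + 93)) - U = -174 - 1*1/24169 = -174 - 1/24169 = -4205407/24169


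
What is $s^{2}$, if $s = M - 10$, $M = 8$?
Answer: $4$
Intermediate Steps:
$s = -2$ ($s = 8 - 10 = -2$)
$s^{2} = \left(-2\right)^{2} = 4$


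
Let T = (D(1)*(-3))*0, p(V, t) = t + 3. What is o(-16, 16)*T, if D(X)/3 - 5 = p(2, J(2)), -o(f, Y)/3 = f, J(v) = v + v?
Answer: 0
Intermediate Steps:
J(v) = 2*v
o(f, Y) = -3*f
p(V, t) = 3 + t
D(X) = 36 (D(X) = 15 + 3*(3 + 2*2) = 15 + 3*(3 + 4) = 15 + 3*7 = 15 + 21 = 36)
T = 0 (T = (36*(-3))*0 = -108*0 = 0)
o(-16, 16)*T = -3*(-16)*0 = 48*0 = 0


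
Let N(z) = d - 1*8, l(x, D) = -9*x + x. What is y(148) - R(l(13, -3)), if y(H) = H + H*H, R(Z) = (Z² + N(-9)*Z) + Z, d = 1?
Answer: 10612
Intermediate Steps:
l(x, D) = -8*x
N(z) = -7 (N(z) = 1 - 1*8 = 1 - 8 = -7)
R(Z) = Z² - 6*Z (R(Z) = (Z² - 7*Z) + Z = Z² - 6*Z)
y(H) = H + H²
y(148) - R(l(13, -3)) = 148*(1 + 148) - (-8*13)*(-6 - 8*13) = 148*149 - (-104)*(-6 - 104) = 22052 - (-104)*(-110) = 22052 - 1*11440 = 22052 - 11440 = 10612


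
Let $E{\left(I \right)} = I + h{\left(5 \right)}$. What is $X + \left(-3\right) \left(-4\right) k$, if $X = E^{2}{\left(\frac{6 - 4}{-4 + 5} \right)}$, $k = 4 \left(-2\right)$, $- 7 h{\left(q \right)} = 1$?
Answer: $- \frac{4535}{49} \approx -92.551$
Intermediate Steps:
$h{\left(q \right)} = - \frac{1}{7}$ ($h{\left(q \right)} = \left(- \frac{1}{7}\right) 1 = - \frac{1}{7}$)
$k = -8$
$E{\left(I \right)} = - \frac{1}{7} + I$ ($E{\left(I \right)} = I - \frac{1}{7} = - \frac{1}{7} + I$)
$X = \frac{169}{49}$ ($X = \left(- \frac{1}{7} + \frac{6 - 4}{-4 + 5}\right)^{2} = \left(- \frac{1}{7} + \frac{2}{1}\right)^{2} = \left(- \frac{1}{7} + 2 \cdot 1\right)^{2} = \left(- \frac{1}{7} + 2\right)^{2} = \left(\frac{13}{7}\right)^{2} = \frac{169}{49} \approx 3.449$)
$X + \left(-3\right) \left(-4\right) k = \frac{169}{49} + \left(-3\right) \left(-4\right) \left(-8\right) = \frac{169}{49} + 12 \left(-8\right) = \frac{169}{49} - 96 = - \frac{4535}{49}$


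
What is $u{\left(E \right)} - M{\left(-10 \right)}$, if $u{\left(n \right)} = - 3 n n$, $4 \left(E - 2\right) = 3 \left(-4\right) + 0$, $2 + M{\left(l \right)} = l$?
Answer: $9$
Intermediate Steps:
$M{\left(l \right)} = -2 + l$
$E = -1$ ($E = 2 + \frac{3 \left(-4\right) + 0}{4} = 2 + \frac{-12 + 0}{4} = 2 + \frac{1}{4} \left(-12\right) = 2 - 3 = -1$)
$u{\left(n \right)} = - 3 n^{2}$
$u{\left(E \right)} - M{\left(-10 \right)} = - 3 \left(-1\right)^{2} - \left(-2 - 10\right) = \left(-3\right) 1 - -12 = -3 + 12 = 9$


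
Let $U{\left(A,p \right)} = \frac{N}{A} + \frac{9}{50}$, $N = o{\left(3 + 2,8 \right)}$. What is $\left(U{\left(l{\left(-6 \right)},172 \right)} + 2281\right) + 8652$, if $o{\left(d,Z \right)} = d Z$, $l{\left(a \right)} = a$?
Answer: $\frac{1638977}{150} \approx 10927.0$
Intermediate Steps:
$o{\left(d,Z \right)} = Z d$
$N = 40$ ($N = 8 \left(3 + 2\right) = 8 \cdot 5 = 40$)
$U{\left(A,p \right)} = \frac{9}{50} + \frac{40}{A}$ ($U{\left(A,p \right)} = \frac{40}{A} + \frac{9}{50} = \frac{9}{50} + \frac{40}{A}$)
$\left(U{\left(l{\left(-6 \right)},172 \right)} + 2281\right) + 8652 = \left(\left(\frac{9}{50} + \frac{40}{-6}\right) + 2281\right) + 8652 = \left(\left(\frac{9}{50} + 40 \left(- \frac{1}{6}\right)\right) + 2281\right) + 8652 = \left(\left(\frac{9}{50} - \frac{20}{3}\right) + 2281\right) + 8652 = \left(- \frac{973}{150} + 2281\right) + 8652 = \frac{341177}{150} + 8652 = \frac{1638977}{150}$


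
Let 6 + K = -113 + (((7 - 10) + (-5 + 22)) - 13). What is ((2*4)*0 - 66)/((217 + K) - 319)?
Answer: 3/10 ≈ 0.30000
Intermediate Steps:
K = -118 (K = -6 + (-113 + (((7 - 10) + (-5 + 22)) - 13)) = -6 + (-113 + ((-3 + 17) - 13)) = -6 + (-113 + (14 - 13)) = -6 + (-113 + 1) = -6 - 112 = -118)
((2*4)*0 - 66)/((217 + K) - 319) = ((2*4)*0 - 66)/((217 - 118) - 319) = (8*0 - 66)/(99 - 319) = (0 - 66)/(-220) = -66*(-1/220) = 3/10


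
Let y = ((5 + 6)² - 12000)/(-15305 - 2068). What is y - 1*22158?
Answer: -384939055/17373 ≈ -22157.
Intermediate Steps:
y = 11879/17373 (y = (11² - 12000)/(-17373) = (121 - 12000)*(-1/17373) = -11879*(-1/17373) = 11879/17373 ≈ 0.68376)
y - 1*22158 = 11879/17373 - 1*22158 = 11879/17373 - 22158 = -384939055/17373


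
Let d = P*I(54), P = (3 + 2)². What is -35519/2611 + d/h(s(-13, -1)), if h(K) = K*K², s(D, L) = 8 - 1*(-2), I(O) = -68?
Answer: -399577/26110 ≈ -15.304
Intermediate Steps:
s(D, L) = 10 (s(D, L) = 8 + 2 = 10)
P = 25 (P = 5² = 25)
h(K) = K³
d = -1700 (d = 25*(-68) = -1700)
-35519/2611 + d/h(s(-13, -1)) = -35519/2611 - 1700/(10³) = -35519*1/2611 - 1700/1000 = -35519/2611 - 1700*1/1000 = -35519/2611 - 17/10 = -399577/26110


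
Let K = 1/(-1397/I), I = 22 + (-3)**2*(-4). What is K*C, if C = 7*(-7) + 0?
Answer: -686/1397 ≈ -0.49105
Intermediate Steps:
I = -14 (I = 22 + 9*(-4) = 22 - 36 = -14)
C = -49 (C = -49 + 0 = -49)
K = 14/1397 (K = 1/(-1397/(-14)) = 1/(-1397*(-1/14)) = 1/(1397/14) = 14/1397 ≈ 0.010021)
K*C = (14/1397)*(-49) = -686/1397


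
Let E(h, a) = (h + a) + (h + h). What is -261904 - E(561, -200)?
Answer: -263387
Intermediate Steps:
E(h, a) = a + 3*h (E(h, a) = (a + h) + 2*h = a + 3*h)
-261904 - E(561, -200) = -261904 - (-200 + 3*561) = -261904 - (-200 + 1683) = -261904 - 1*1483 = -261904 - 1483 = -263387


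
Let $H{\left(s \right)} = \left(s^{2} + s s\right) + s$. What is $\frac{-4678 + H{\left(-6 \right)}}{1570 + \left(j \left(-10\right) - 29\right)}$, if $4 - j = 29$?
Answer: $- \frac{4612}{1791} \approx -2.5751$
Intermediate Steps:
$j = -25$ ($j = 4 - 29 = -25$)
$H{\left(s \right)} = s + 2 s^{2}$ ($H{\left(s \right)} = \left(s^{2} + s^{2}\right) + s = 2 s^{2} + s = s + 2 s^{2}$)
$\frac{-4678 + H{\left(-6 \right)}}{1570 + \left(j \left(-10\right) - 29\right)} = \frac{-4678 - 6 \left(1 + 2 \left(-6\right)\right)}{1570 - -221} = \frac{-4678 - 6 \left(1 - 12\right)}{1570 + \left(250 - 29\right)} = \frac{-4678 - -66}{1570 + 221} = \frac{-4678 + 66}{1791} = \left(-4612\right) \frac{1}{1791} = - \frac{4612}{1791}$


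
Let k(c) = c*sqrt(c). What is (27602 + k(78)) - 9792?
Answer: 17810 + 78*sqrt(78) ≈ 18499.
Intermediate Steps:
k(c) = c**(3/2)
(27602 + k(78)) - 9792 = (27602 + 78**(3/2)) - 9792 = (27602 + 78*sqrt(78)) - 9792 = 17810 + 78*sqrt(78)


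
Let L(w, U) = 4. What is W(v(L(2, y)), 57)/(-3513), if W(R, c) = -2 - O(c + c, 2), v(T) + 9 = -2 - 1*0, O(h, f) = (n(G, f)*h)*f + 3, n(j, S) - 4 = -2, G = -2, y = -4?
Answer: 461/3513 ≈ 0.13123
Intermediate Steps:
n(j, S) = 2 (n(j, S) = 4 - 2 = 2)
O(h, f) = 3 + 2*f*h (O(h, f) = (2*h)*f + 3 = 2*f*h + 3 = 3 + 2*f*h)
v(T) = -11 (v(T) = -9 + (-2 - 1*0) = -9 + (-2 + 0) = -9 - 2 = -11)
W(R, c) = -5 - 8*c (W(R, c) = -2 - (3 + 2*2*(c + c)) = -2 - (3 + 2*2*(2*c)) = -2 - (3 + 8*c) = -2 + (-3 - 8*c) = -5 - 8*c)
W(v(L(2, y)), 57)/(-3513) = (-5 - 8*57)/(-3513) = (-5 - 456)*(-1/3513) = -461*(-1/3513) = 461/3513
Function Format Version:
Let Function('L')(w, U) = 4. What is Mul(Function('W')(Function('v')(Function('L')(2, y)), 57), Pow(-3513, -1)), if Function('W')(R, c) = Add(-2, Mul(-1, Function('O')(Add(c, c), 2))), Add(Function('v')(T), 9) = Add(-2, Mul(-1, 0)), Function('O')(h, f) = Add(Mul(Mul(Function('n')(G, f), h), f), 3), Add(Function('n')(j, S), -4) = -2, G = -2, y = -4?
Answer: Rational(461, 3513) ≈ 0.13123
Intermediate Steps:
Function('n')(j, S) = 2 (Function('n')(j, S) = Add(4, -2) = 2)
Function('O')(h, f) = Add(3, Mul(2, f, h)) (Function('O')(h, f) = Add(Mul(Mul(2, h), f), 3) = Add(Mul(2, f, h), 3) = Add(3, Mul(2, f, h)))
Function('v')(T) = -11 (Function('v')(T) = Add(-9, Add(-2, Mul(-1, 0))) = Add(-9, Add(-2, 0)) = Add(-9, -2) = -11)
Function('W')(R, c) = Add(-5, Mul(-8, c)) (Function('W')(R, c) = Add(-2, Mul(-1, Add(3, Mul(2, 2, Add(c, c))))) = Add(-2, Mul(-1, Add(3, Mul(2, 2, Mul(2, c))))) = Add(-2, Mul(-1, Add(3, Mul(8, c)))) = Add(-2, Add(-3, Mul(-8, c))) = Add(-5, Mul(-8, c)))
Mul(Function('W')(Function('v')(Function('L')(2, y)), 57), Pow(-3513, -1)) = Mul(Add(-5, Mul(-8, 57)), Pow(-3513, -1)) = Mul(Add(-5, -456), Rational(-1, 3513)) = Mul(-461, Rational(-1, 3513)) = Rational(461, 3513)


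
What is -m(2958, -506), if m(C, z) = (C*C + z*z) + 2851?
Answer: -9008651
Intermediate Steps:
m(C, z) = 2851 + C² + z² (m(C, z) = (C² + z²) + 2851 = 2851 + C² + z²)
-m(2958, -506) = -(2851 + 2958² + (-506)²) = -(2851 + 8749764 + 256036) = -1*9008651 = -9008651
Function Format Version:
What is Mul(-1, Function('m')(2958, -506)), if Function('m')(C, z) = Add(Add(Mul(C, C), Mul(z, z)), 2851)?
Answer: -9008651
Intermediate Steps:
Function('m')(C, z) = Add(2851, Pow(C, 2), Pow(z, 2)) (Function('m')(C, z) = Add(Add(Pow(C, 2), Pow(z, 2)), 2851) = Add(2851, Pow(C, 2), Pow(z, 2)))
Mul(-1, Function('m')(2958, -506)) = Mul(-1, Add(2851, Pow(2958, 2), Pow(-506, 2))) = Mul(-1, Add(2851, 8749764, 256036)) = Mul(-1, 9008651) = -9008651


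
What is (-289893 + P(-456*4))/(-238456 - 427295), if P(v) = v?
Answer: 97239/221917 ≈ 0.43818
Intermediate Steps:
(-289893 + P(-456*4))/(-238456 - 427295) = (-289893 - 456*4)/(-238456 - 427295) = (-289893 - 1824)/(-665751) = -291717*(-1/665751) = 97239/221917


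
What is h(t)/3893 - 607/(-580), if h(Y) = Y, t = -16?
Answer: 2353771/2257940 ≈ 1.0424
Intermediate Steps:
h(t)/3893 - 607/(-580) = -16/3893 - 607/(-580) = -16*1/3893 - 607*(-1/580) = -16/3893 + 607/580 = 2353771/2257940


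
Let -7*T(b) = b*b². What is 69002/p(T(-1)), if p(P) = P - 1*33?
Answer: -241507/115 ≈ -2100.1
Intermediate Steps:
T(b) = -b³/7 (T(b) = -b*b²/7 = -b³/7)
p(P) = -33 + P (p(P) = P - 33 = -33 + P)
69002/p(T(-1)) = 69002/(-33 - ⅐*(-1)³) = 69002/(-33 - ⅐*(-1)) = 69002/(-33 + ⅐) = 69002/(-230/7) = 69002*(-7/230) = -241507/115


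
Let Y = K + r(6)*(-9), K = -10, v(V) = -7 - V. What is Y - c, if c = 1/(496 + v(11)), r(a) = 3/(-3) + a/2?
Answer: -13385/478 ≈ -28.002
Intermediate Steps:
r(a) = -1 + a/2 (r(a) = 3*(-⅓) + a*(½) = -1 + a/2)
c = 1/478 (c = 1/(496 + (-7 - 1*11)) = 1/(496 + (-7 - 11)) = 1/(496 - 18) = 1/478 ≈ 0.0020920)
Y = -28 (Y = -10 + (-1 + (½)*6)*(-9) = -10 + (-1 + 3)*(-9) = -10 + 2*(-9) = -10 - 18 = -28)
Y - c = -28 - 1*1/478 = -28 - 1/478 = -13385/478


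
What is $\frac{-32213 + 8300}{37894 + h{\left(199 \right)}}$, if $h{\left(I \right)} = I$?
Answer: $- \frac{23913}{38093} \approx -0.62775$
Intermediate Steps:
$\frac{-32213 + 8300}{37894 + h{\left(199 \right)}} = \frac{-32213 + 8300}{37894 + 199} = - \frac{23913}{38093}$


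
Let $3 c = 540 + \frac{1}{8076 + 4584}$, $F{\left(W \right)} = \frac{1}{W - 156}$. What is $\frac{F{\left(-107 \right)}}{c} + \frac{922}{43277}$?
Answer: $\frac{127391374802}{5985453658327} \approx 0.021284$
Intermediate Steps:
$F{\left(W \right)} = \frac{1}{-156 + W}$
$c = \frac{6836401}{37980}$ ($c = \frac{540 + \frac{1}{8076 + 4584}}{3} = \frac{540 + \frac{1}{12660}}{3} = \frac{1}{3} \cdot \frac{6836401}{12660} = \frac{6836401}{37980} \approx 180.0$)
$\frac{F{\left(-107 \right)}}{c} + \frac{922}{43277} = \frac{1}{\left(-156 - 107\right) \frac{6836401}{37980}} + \frac{922}{43277} = \frac{1}{-263} \cdot \frac{37980}{6836401} + 922 \cdot \frac{1}{43277} = \left(- \frac{1}{263}\right) \frac{37980}{6836401} + \frac{922}{43277} = - \frac{37980}{1797973463} + \frac{922}{43277} = \frac{127391374802}{5985453658327}$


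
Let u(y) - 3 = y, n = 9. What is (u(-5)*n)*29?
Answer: -522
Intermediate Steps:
u(y) = 3 + y
(u(-5)*n)*29 = ((3 - 5)*9)*29 = -2*9*29 = -18*29 = -522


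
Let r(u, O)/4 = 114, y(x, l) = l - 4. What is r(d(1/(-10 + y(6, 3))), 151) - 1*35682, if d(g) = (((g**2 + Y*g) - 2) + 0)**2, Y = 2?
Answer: -35226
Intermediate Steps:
y(x, l) = -4 + l
d(g) = (-2 + g**2 + 2*g)**2 (d(g) = (((g**2 + 2*g) - 2) + 0)**2 = ((-2 + g**2 + 2*g) + 0)**2 = (-2 + g**2 + 2*g)**2)
r(u, O) = 456 (r(u, O) = 4*114 = 456)
r(d(1/(-10 + y(6, 3))), 151) - 1*35682 = 456 - 1*35682 = 456 - 35682 = -35226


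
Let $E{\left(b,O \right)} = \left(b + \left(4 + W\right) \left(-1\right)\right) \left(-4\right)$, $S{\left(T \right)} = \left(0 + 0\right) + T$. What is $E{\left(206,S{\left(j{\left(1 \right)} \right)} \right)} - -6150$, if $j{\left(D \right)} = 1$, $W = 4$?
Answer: $5358$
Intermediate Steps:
$S{\left(T \right)} = T$ ($S{\left(T \right)} = 0 + T = T$)
$E{\left(b,O \right)} = 32 - 4 b$ ($E{\left(b,O \right)} = \left(b + \left(4 + 4\right) \left(-1\right)\right) \left(-4\right) = \left(b + 8 \left(-1\right)\right) \left(-4\right) = \left(b - 8\right) \left(-4\right) = \left(-8 + b\right) \left(-4\right) = 32 - 4 b$)
$E{\left(206,S{\left(j{\left(1 \right)} \right)} \right)} - -6150 = \left(32 - 824\right) - -6150 = \left(32 - 824\right) + 6150 = -792 + 6150 = 5358$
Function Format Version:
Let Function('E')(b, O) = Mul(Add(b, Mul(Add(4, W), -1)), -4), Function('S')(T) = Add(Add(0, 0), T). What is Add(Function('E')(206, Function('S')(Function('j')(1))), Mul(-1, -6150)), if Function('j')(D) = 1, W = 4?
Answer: 5358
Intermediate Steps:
Function('S')(T) = T (Function('S')(T) = Add(0, T) = T)
Function('E')(b, O) = Add(32, Mul(-4, b)) (Function('E')(b, O) = Mul(Add(b, Mul(Add(4, 4), -1)), -4) = Mul(Add(b, Mul(8, -1)), -4) = Mul(Add(b, -8), -4) = Mul(Add(-8, b), -4) = Add(32, Mul(-4, b)))
Add(Function('E')(206, Function('S')(Function('j')(1))), Mul(-1, -6150)) = Add(Add(32, Mul(-4, 206)), Mul(-1, -6150)) = Add(Add(32, -824), 6150) = Add(-792, 6150) = 5358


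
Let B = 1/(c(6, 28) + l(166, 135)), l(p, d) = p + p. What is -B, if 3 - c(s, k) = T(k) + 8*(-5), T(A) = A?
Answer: -1/347 ≈ -0.0028818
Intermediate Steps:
l(p, d) = 2*p
c(s, k) = 43 - k (c(s, k) = 3 - (k + 8*(-5)) = 3 - (k - 40) = 3 - (-40 + k) = 3 + (40 - k) = 43 - k)
B = 1/347 (B = 1/((43 - 1*28) + 2*166) = 1/((43 - 28) + 332) = 1/(15 + 332) = 1/347 ≈ 0.0028818)
-B = -1*1/347 = -1/347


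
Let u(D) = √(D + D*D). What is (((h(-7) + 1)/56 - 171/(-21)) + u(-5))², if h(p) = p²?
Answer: 79689/784 + 253*√5/7 ≈ 182.46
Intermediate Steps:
u(D) = √(D + D²)
(((h(-7) + 1)/56 - 171/(-21)) + u(-5))² = ((((-7)² + 1)/56 - 171/(-21)) + √(-5*(1 - 5)))² = (((49 + 1)*(1/56) - 171*(-1/21)) + √(-5*(-4)))² = ((50*(1/56) + 57/7) + √20)² = ((25/28 + 57/7) + 2*√5)² = (253/28 + 2*√5)²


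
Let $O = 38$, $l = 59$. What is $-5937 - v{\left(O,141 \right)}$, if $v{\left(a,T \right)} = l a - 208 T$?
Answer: $21149$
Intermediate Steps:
$v{\left(a,T \right)} = - 208 T + 59 a$ ($v{\left(a,T \right)} = 59 a - 208 T = - 208 T + 59 a$)
$-5937 - v{\left(O,141 \right)} = -5937 - \left(\left(-208\right) 141 + 59 \cdot 38\right) = -5937 - \left(-29328 + 2242\right) = -5937 - -27086 = -5937 + 27086 = 21149$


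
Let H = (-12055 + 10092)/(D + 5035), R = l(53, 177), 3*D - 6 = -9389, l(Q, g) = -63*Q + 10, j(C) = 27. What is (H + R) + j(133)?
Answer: -18899933/5722 ≈ -3303.0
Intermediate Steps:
l(Q, g) = 10 - 63*Q
D = -9383/3 (D = 2 + (⅓)*(-9389) = 2 - 9389/3 = -9383/3 ≈ -3127.7)
R = -3329 (R = 10 - 63*53 = 10 - 3339 = -3329)
H = -5889/5722 (H = (-12055 + 10092)/(-9383/3 + 5035) = -1963/5722/3 = -1963*3/5722 = -5889/5722 ≈ -1.0292)
(H + R) + j(133) = (-5889/5722 - 3329) + 27 = -19054427/5722 + 27 = -18899933/5722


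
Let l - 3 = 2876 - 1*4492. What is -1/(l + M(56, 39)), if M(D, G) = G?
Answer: 1/1574 ≈ 0.00063532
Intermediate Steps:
l = -1613 (l = 3 + (2876 - 1*4492) = 3 + (2876 - 4492) = 3 - 1616 = -1613)
-1/(l + M(56, 39)) = -1/(-1613 + 39) = -1/(-1574) = -1*(-1/1574) = 1/1574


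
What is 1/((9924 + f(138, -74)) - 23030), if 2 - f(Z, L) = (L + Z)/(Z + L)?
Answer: -1/13105 ≈ -7.6307e-5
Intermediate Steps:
f(Z, L) = 1 (f(Z, L) = 2 - (L + Z)/(Z + L) = 2 - (L + Z)/(L + Z) = 2 - 1*1 = 2 - 1 = 1)
1/((9924 + f(138, -74)) - 23030) = 1/((9924 + 1) - 23030) = 1/(9925 - 23030) = 1/(-13105) = -1/13105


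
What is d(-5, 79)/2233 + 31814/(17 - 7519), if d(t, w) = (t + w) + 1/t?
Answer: -16019776/3807265 ≈ -4.2077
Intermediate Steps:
d(t, w) = t + w + 1/t
d(-5, 79)/2233 + 31814/(17 - 7519) = (-5 + 79 + 1/(-5))/2233 + 31814/(17 - 7519) = (-5 + 79 - 1/5)*(1/2233) + 31814/(-7502) = (369/5)*(1/2233) + 31814*(-1/7502) = 369/11165 - 15907/3751 = -16019776/3807265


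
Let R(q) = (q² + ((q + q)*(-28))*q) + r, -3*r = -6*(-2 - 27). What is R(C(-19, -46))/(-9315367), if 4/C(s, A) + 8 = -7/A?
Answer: 9420698/1213987942807 ≈ 7.7601e-6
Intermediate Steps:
r = -58 (r = -(-2)*(-2 - 27) = -(-2)*(-29) = -⅓*174 = -58)
C(s, A) = 4/(-8 - 7/A)
R(q) = -58 - 55*q² (R(q) = (q² + ((q + q)*(-28))*q) - 58 = (q² + ((2*q)*(-28))*q) - 58 = (q² + (-56*q)*q) - 58 = (q² - 56*q²) - 58 = -55*q² - 58 = -58 - 55*q²)
R(C(-19, -46))/(-9315367) = (-58 - 55*33856/(7 + 8*(-46))²)/(-9315367) = (-58 - 55*33856/(7 - 368)²)*(-1/9315367) = (-58 - 55*(-4*(-46)/(-361))²)*(-1/9315367) = (-58 - 55*(-4*(-46)*(-1/361))²)*(-1/9315367) = (-58 - 55*(-184/361)²)*(-1/9315367) = (-58 - 55*33856/130321)*(-1/9315367) = (-58 - 1862080/130321)*(-1/9315367) = -9420698/130321*(-1/9315367) = 9420698/1213987942807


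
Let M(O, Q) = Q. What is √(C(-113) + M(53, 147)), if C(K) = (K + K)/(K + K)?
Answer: 2*√37 ≈ 12.166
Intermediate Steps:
C(K) = 1 (C(K) = (2*K)/((2*K)) = (2*K)*(1/(2*K)) = 1)
√(C(-113) + M(53, 147)) = √(1 + 147) = √148 = 2*√37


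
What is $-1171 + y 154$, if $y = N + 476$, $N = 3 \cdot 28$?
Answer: $85069$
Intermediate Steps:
$N = 84$
$y = 560$ ($y = 84 + 476 = 560$)
$-1171 + y 154 = -1171 + 560 \cdot 154 = -1171 + 86240 = 85069$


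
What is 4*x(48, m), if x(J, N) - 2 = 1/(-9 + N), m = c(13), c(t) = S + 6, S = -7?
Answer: 38/5 ≈ 7.6000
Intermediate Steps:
c(t) = -1 (c(t) = -7 + 6 = -1)
m = -1
x(J, N) = 2 + 1/(-9 + N)
4*x(48, m) = 4*((-17 + 2*(-1))/(-9 - 1)) = 4*((-17 - 2)/(-10)) = 4*(-1/10*(-19)) = 4*(19/10) = 38/5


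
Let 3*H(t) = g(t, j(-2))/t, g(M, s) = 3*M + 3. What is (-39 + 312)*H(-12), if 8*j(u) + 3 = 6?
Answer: 1001/4 ≈ 250.25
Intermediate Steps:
j(u) = 3/8 (j(u) = -3/8 + (⅛)*6 = -3/8 + ¾ = 3/8)
g(M, s) = 3 + 3*M
H(t) = (3 + 3*t)/(3*t) (H(t) = ((3 + 3*t)/t)/3 = (3 + 3*t)/(3*t))
(-39 + 312)*H(-12) = (-39 + 312)*((1 - 12)/(-12)) = 273*(-1/12*(-11)) = 273*(11/12) = 1001/4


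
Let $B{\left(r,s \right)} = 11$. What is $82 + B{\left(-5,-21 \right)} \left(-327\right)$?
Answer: $-3515$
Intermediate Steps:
$82 + B{\left(-5,-21 \right)} \left(-327\right) = 82 + 11 \left(-327\right) = 82 - 3597 = -3515$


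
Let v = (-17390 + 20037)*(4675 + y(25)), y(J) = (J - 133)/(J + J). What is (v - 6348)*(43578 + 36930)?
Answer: 24882324735396/25 ≈ 9.9529e+11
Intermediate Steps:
y(J) = (-133 + J)/(2*J) (y(J) = (-133 + J)/((2*J)) = (-133 + J)*(1/(2*J)) = (-133 + J)/(2*J))
v = 309225187/25 (v = (-17390 + 20037)*(4675 + (½)*(-133 + 25)/25) = 2647*(4675 + (½)*(1/25)*(-108)) = 2647*(4675 - 54/25) = 2647*(116821/25) = 309225187/25 ≈ 1.2369e+7)
(v - 6348)*(43578 + 36930) = (309225187/25 - 6348)*(43578 + 36930) = (309066487/25)*80508 = 24882324735396/25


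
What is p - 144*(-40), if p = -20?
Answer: 5740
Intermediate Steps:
p - 144*(-40) = -20 - 144*(-40) = -20 + 5760 = 5740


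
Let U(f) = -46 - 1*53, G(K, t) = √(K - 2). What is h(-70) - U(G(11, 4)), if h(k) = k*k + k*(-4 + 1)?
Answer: 5209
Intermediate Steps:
G(K, t) = √(-2 + K)
U(f) = -99 (U(f) = -46 - 53 = -99)
h(k) = k² - 3*k (h(k) = k² + k*(-3) = k² - 3*k)
h(-70) - U(G(11, 4)) = -70*(-3 - 70) - 1*(-99) = -70*(-73) + 99 = 5110 + 99 = 5209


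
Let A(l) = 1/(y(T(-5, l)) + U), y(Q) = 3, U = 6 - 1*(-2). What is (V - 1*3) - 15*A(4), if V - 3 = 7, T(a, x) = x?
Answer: 62/11 ≈ 5.6364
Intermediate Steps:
U = 8 (U = 6 + 2 = 8)
V = 10 (V = 3 + 7 = 10)
A(l) = 1/11 (A(l) = 1/(3 + 8) = 1/11)
(V - 1*3) - 15*A(4) = (10 - 1*3) - 15*1/11 = (10 - 3) - 15/11 = 7 - 15/11 = 62/11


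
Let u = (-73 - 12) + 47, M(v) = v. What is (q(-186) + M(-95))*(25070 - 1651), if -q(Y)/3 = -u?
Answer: -4894571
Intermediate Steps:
u = -38 (u = -85 + 47 = -38)
q(Y) = -114 (q(Y) = -(-3)*(-38) = -3*38 = -114)
(q(-186) + M(-95))*(25070 - 1651) = (-114 - 95)*(25070 - 1651) = -209*23419 = -4894571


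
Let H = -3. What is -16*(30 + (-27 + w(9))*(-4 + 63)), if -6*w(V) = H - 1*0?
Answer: 24536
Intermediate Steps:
w(V) = ½ (w(V) = -(-3 - 1*0)/6 = -(-3 + 0)/6 = -⅙*(-3) = ½)
-16*(30 + (-27 + w(9))*(-4 + 63)) = -16*(30 + (-27 + ½)*(-4 + 63)) = -16*(30 - 53/2*59) = -16*(30 - 3127/2) = -16*(-3067/2) = 24536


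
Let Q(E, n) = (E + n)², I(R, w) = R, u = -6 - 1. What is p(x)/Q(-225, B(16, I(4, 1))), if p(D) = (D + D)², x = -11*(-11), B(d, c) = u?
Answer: 14641/13456 ≈ 1.0881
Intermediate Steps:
u = -7
B(d, c) = -7
x = 121
p(D) = 4*D² (p(D) = (2*D)² = 4*D²)
p(x)/Q(-225, B(16, I(4, 1))) = (4*121²)/((-225 - 7)²) = (4*14641)/((-232)²) = 58564/53824 = 58564*(1/53824) = 14641/13456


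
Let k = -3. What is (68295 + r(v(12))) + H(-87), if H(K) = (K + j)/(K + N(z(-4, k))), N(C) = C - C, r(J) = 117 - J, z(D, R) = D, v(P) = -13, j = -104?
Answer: 5953166/87 ≈ 68427.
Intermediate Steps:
N(C) = 0
H(K) = (-104 + K)/K (H(K) = (K - 104)/(K + 0) = (-104 + K)/K)
(68295 + r(v(12))) + H(-87) = (68295 + (117 - 1*(-13))) + (-104 - 87)/(-87) = (68295 + (117 + 13)) - 1/87*(-191) = (68295 + 130) + 191/87 = 68425 + 191/87 = 5953166/87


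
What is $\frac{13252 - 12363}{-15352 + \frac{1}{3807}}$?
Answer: $- \frac{3384423}{58445063} \approx -0.057908$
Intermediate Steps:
$\frac{13252 - 12363}{-15352 + \frac{1}{3807}} = \frac{889}{-15352 + \frac{1}{3807}} = \frac{889}{- \frac{58445063}{3807}} = 889 \left(- \frac{3807}{58445063}\right) = - \frac{3384423}{58445063}$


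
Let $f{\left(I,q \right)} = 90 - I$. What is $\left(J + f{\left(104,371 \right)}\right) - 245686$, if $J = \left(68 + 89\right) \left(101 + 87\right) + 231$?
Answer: $-215953$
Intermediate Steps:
$J = 29747$ ($J = 157 \cdot 188 + 231 = 29516 + 231 = 29747$)
$\left(J + f{\left(104,371 \right)}\right) - 245686 = \left(29747 + \left(90 - 104\right)\right) - 245686 = \left(29747 - 14\right) - 245686 = 29733 - 245686 = -215953$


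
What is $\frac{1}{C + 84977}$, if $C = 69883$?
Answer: $\frac{1}{154860} \approx 6.4574 \cdot 10^{-6}$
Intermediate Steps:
$\frac{1}{C + 84977} = \frac{1}{69883 + 84977} = \frac{1}{154860}$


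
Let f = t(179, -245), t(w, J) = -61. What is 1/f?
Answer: -1/61 ≈ -0.016393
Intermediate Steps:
f = -61
1/f = 1/(-61) = -1/61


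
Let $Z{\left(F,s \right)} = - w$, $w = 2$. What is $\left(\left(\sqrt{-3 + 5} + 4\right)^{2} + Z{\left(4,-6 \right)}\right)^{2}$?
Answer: $384 + 256 \sqrt{2} \approx 746.04$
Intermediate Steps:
$Z{\left(F,s \right)} = -2$ ($Z{\left(F,s \right)} = \left(-1\right) 2 = -2$)
$\left(\left(\sqrt{-3 + 5} + 4\right)^{2} + Z{\left(4,-6 \right)}\right)^{2} = \left(\left(\sqrt{-3 + 5} + 4\right)^{2} - 2\right)^{2} = \left(\left(\sqrt{2} + 4\right)^{2} - 2\right)^{2} = \left(\left(4 + \sqrt{2}\right)^{2} - 2\right)^{2} = \left(-2 + \left(4 + \sqrt{2}\right)^{2}\right)^{2}$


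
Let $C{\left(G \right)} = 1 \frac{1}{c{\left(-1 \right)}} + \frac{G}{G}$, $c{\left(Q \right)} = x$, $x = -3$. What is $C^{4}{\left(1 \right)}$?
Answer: $\frac{16}{81} \approx 0.19753$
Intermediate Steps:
$c{\left(Q \right)} = -3$
$C{\left(G \right)} = \frac{2}{3}$ ($C{\left(G \right)} = 1 \frac{1}{-3} + \frac{G}{G} = 1 \left(- \frac{1}{3}\right) + 1 = - \frac{1}{3} + 1 = \frac{2}{3}$)
$C^{4}{\left(1 \right)} = \left(\frac{2}{3}\right)^{4} = \frac{16}{81}$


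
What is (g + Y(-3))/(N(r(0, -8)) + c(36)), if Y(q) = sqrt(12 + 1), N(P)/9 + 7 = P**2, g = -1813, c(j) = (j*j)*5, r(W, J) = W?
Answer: -1813/6417 + sqrt(13)/6417 ≈ -0.28197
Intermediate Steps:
c(j) = 5*j**2 (c(j) = j**2*5 = 5*j**2)
N(P) = -63 + 9*P**2
Y(q) = sqrt(13)
(g + Y(-3))/(N(r(0, -8)) + c(36)) = (-1813 + sqrt(13))/((-63 + 9*0**2) + 5*36**2) = (-1813 + sqrt(13))/((-63 + 9*0) + 5*1296) = (-1813 + sqrt(13))/((-63 + 0) + 6480) = (-1813 + sqrt(13))/(-63 + 6480) = (-1813 + sqrt(13))/6417 = (-1813 + sqrt(13))*(1/6417) = -1813/6417 + sqrt(13)/6417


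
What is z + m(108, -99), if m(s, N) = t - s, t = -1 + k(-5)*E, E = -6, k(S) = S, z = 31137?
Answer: 31058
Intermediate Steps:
t = 29 (t = -1 - 5*(-6) = -1 + 30 = 29)
m(s, N) = 29 - s
z + m(108, -99) = 31137 + (29 - 1*108) = 31137 + (29 - 108) = 31137 - 79 = 31058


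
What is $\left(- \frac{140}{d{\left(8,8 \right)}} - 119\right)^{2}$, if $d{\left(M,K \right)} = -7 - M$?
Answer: $\frac{108241}{9} \approx 12027.0$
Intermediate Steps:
$\left(- \frac{140}{d{\left(8,8 \right)}} - 119\right)^{2} = \left(- \frac{140}{-7 - 8} - 119\right)^{2} = \left(- \frac{140}{-15} - 119\right)^{2} = \left(\left(-140\right) \left(- \frac{1}{15}\right) - 119\right)^{2} = \left(\frac{28}{3} - 119\right)^{2} = \left(- \frac{329}{3}\right)^{2} = \frac{108241}{9}$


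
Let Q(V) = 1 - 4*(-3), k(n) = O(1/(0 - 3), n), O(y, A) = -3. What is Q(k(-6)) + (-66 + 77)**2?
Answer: 134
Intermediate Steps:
k(n) = -3
Q(V) = 13 (Q(V) = 1 + 12 = 13)
Q(k(-6)) + (-66 + 77)**2 = 13 + (-66 + 77)**2 = 13 + 11**2 = 13 + 121 = 134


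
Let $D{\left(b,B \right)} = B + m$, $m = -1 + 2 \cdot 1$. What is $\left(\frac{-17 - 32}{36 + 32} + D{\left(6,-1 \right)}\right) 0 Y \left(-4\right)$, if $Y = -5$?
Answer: $0$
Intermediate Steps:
$m = 1$ ($m = -1 + 2 = 1$)
$D{\left(b,B \right)} = 1 + B$ ($D{\left(b,B \right)} = B + 1 = 1 + B$)
$\left(\frac{-17 - 32}{36 + 32} + D{\left(6,-1 \right)}\right) 0 Y \left(-4\right) = \left(\frac{-17 - 32}{36 + 32} + \left(1 - 1\right)\right) 0 \left(-5\right) \left(-4\right) = \left(- \frac{49}{68} + 0\right) 0 \left(-4\right) = \left(\left(-49\right) \frac{1}{68} + 0\right) 0 = \left(- \frac{49}{68} + 0\right) 0 = \left(- \frac{49}{68}\right) 0 = 0$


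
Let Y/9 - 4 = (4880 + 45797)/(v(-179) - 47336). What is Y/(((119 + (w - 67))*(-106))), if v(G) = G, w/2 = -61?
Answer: 73791/20738900 ≈ 0.0035581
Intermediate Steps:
w = -122 (w = 2*(-61) = -122)
Y = 73791/2795 (Y = 36 + 9*((4880 + 45797)/(-179 - 47336)) = 36 + 9*(50677/(-47515)) = 36 + 9*(50677*(-1/47515)) = 36 + 9*(-2981/2795) = 36 - 26829/2795 = 73791/2795 ≈ 26.401)
Y/(((119 + (w - 67))*(-106))) = 73791/(2795*(((119 + (-122 - 67))*(-106)))) = 73791/(2795*(((119 - 189)*(-106)))) = 73791/(2795*((-70*(-106)))) = (73791/2795)/7420 = (73791/2795)*(1/7420) = 73791/20738900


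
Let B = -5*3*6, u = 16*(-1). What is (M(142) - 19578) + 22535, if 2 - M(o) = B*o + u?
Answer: 15755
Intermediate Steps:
u = -16
B = -90 (B = -15*6 = -90)
M(o) = 18 + 90*o (M(o) = 2 - (-90*o - 16) = 2 - (-16 - 90*o) = 2 + (16 + 90*o) = 18 + 90*o)
(M(142) - 19578) + 22535 = ((18 + 90*142) - 19578) + 22535 = ((18 + 12780) - 19578) + 22535 = (12798 - 19578) + 22535 = -6780 + 22535 = 15755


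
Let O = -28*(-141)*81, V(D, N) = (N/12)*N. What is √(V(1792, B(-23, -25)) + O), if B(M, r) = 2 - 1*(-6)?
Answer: 2*√719535/3 ≈ 565.50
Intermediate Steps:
B(M, r) = 8 (B(M, r) = 2 + 6 = 8)
V(D, N) = N²/12 (V(D, N) = (N*(1/12))*N = (N/12)*N = N²/12)
O = 319788 (O = 3948*81 = 319788)
√(V(1792, B(-23, -25)) + O) = √((1/12)*8² + 319788) = √((1/12)*64 + 319788) = √(16/3 + 319788) = √(959380/3) = 2*√719535/3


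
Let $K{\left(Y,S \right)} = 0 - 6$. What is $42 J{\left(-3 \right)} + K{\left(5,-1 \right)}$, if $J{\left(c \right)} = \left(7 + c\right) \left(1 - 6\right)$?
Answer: $-846$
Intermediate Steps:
$K{\left(Y,S \right)} = -6$ ($K{\left(Y,S \right)} = 0 - 6 = -6$)
$J{\left(c \right)} = -35 - 5 c$ ($J{\left(c \right)} = \left(7 + c\right) \left(-5\right) = -35 - 5 c$)
$42 J{\left(-3 \right)} + K{\left(5,-1 \right)} = 42 \left(-35 - -15\right) - 6 = 42 \left(-35 + 15\right) - 6 = 42 \left(-20\right) - 6 = -840 - 6 = -846$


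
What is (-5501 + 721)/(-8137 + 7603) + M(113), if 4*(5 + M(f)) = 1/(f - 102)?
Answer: 46687/11748 ≈ 3.9740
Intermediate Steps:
M(f) = -5 + 1/(4*(-102 + f)) (M(f) = -5 + 1/(4*(f - 102)) = -5 + 1/(4*(-102 + f)))
(-5501 + 721)/(-8137 + 7603) + M(113) = (-5501 + 721)/(-8137 + 7603) + (2041 - 20*113)/(4*(-102 + 113)) = -4780/(-534) + (1/4)*(2041 - 2260)/11 = -4780*(-1/534) + (1/4)*(1/11)*(-219) = 2390/267 - 219/44 = 46687/11748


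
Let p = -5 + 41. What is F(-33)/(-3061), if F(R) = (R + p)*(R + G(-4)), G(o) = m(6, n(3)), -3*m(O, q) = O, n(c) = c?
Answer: 105/3061 ≈ 0.034303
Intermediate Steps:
m(O, q) = -O/3
p = 36
G(o) = -2 (G(o) = -1/3*6 = -2)
F(R) = (-2 + R)*(36 + R) (F(R) = (R + 36)*(R - 2) = (36 + R)*(-2 + R) = (-2 + R)*(36 + R))
F(-33)/(-3061) = (-72 + (-33)**2 + 34*(-33))/(-3061) = (-72 + 1089 - 1122)*(-1/3061) = -105*(-1/3061) = 105/3061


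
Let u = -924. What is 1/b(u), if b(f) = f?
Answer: -1/924 ≈ -0.0010823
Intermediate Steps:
1/b(u) = 1/(-924) = -1/924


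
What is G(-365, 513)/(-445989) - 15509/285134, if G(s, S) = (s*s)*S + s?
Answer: -19494132047441/127166627526 ≈ -153.30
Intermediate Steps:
G(s, S) = s + S*s² (G(s, S) = s²*S + s = S*s² + s = s + S*s²)
G(-365, 513)/(-445989) - 15509/285134 = -365*(1 + 513*(-365))/(-445989) - 15509/285134 = -365*(1 - 187245)*(-1/445989) - 15509*1/285134 = -365*(-187244)*(-1/445989) - 15509/285134 = 68344060*(-1/445989) - 15509/285134 = -68344060/445989 - 15509/285134 = -19494132047441/127166627526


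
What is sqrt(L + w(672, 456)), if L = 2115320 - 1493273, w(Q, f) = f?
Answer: 3*sqrt(69167) ≈ 788.99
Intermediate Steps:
L = 622047
sqrt(L + w(672, 456)) = sqrt(622047 + 456) = sqrt(622503) = 3*sqrt(69167)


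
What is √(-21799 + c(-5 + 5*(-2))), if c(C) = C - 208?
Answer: 11*I*√182 ≈ 148.4*I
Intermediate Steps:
c(C) = -208 + C
√(-21799 + c(-5 + 5*(-2))) = √(-21799 + (-208 + (-5 + 5*(-2)))) = √(-21799 + (-208 + (-5 - 10))) = √(-21799 + (-208 - 15)) = √(-21799 - 223) = √(-22022) = 11*I*√182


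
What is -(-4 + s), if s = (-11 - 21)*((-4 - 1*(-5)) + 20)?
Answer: 676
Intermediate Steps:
s = -672 (s = -32*((-4 + 5) + 20) = -32*(1 + 20) = -32*21 = -672)
-(-4 + s) = -(-4 - 672) = -1*(-676) = 676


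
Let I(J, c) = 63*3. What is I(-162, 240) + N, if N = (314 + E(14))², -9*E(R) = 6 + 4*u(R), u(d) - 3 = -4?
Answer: 7990285/81 ≈ 98646.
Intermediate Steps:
u(d) = -1 (u(d) = 3 - 4 = -1)
I(J, c) = 189
E(R) = -2/9 (E(R) = -(6 + 4*(-1))/9 = -(6 - 4)/9 = -⅑*2 = -2/9)
N = 7974976/81 (N = (314 - 2/9)² = (2824/9)² = 7974976/81 ≈ 98457.)
I(-162, 240) + N = 189 + 7974976/81 = 7990285/81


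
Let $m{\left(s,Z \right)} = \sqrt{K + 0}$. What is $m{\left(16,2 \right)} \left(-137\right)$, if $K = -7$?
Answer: $- 137 i \sqrt{7} \approx - 362.47 i$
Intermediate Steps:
$m{\left(s,Z \right)} = i \sqrt{7}$ ($m{\left(s,Z \right)} = \sqrt{-7 + 0} = \sqrt{-7} = i \sqrt{7}$)
$m{\left(16,2 \right)} \left(-137\right) = i \sqrt{7} \left(-137\right) = - 137 i \sqrt{7}$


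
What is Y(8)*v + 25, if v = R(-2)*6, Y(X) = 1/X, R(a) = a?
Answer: 47/2 ≈ 23.500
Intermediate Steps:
Y(X) = 1/X
v = -12 (v = -2*6 = -12)
Y(8)*v + 25 = -12/8 + 25 = (1/8)*(-12) + 25 = -3/2 + 25 = 47/2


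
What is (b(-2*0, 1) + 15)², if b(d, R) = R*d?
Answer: 225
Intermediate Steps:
(b(-2*0, 1) + 15)² = (1*(-2*0) + 15)² = (1*0 + 15)² = (0 + 15)² = 15² = 225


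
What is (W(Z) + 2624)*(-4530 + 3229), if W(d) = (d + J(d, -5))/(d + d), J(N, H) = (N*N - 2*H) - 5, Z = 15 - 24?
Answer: -61348655/18 ≈ -3.4083e+6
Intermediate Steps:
Z = -9
J(N, H) = -5 + N**2 - 2*H (J(N, H) = (N**2 - 2*H) - 5 = -5 + N**2 - 2*H)
W(d) = (5 + d + d**2)/(2*d) (W(d) = (d + (-5 + d**2 - 2*(-5)))/(d + d) = (d + (-5 + d**2 + 10))/((2*d)) = (d + (5 + d**2))*(1/(2*d)) = (5 + d + d**2)*(1/(2*d)) = (5 + d + d**2)/(2*d))
(W(Z) + 2624)*(-4530 + 3229) = ((1/2)*(5 - 9 + (-9)**2)/(-9) + 2624)*(-4530 + 3229) = ((1/2)*(-1/9)*(5 - 9 + 81) + 2624)*(-1301) = ((1/2)*(-1/9)*77 + 2624)*(-1301) = (-77/18 + 2624)*(-1301) = (47155/18)*(-1301) = -61348655/18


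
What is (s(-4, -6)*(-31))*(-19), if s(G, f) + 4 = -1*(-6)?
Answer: 1178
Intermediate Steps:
s(G, f) = 2 (s(G, f) = -4 - 1*(-6) = -4 + 6 = 2)
(s(-4, -6)*(-31))*(-19) = (2*(-31))*(-19) = -62*(-19) = 1178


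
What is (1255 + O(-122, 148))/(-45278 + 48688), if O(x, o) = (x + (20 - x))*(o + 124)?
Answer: 1339/682 ≈ 1.9633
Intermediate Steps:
O(x, o) = 2480 + 20*o (O(x, o) = 20*(124 + o) = 2480 + 20*o)
(1255 + O(-122, 148))/(-45278 + 48688) = (1255 + (2480 + 20*148))/(-45278 + 48688) = (1255 + (2480 + 2960))/3410 = (1255 + 5440)*(1/3410) = 6695*(1/3410) = 1339/682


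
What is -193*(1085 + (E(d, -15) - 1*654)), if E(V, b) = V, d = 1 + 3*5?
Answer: -86271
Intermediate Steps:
d = 16 (d = 1 + 15 = 16)
-193*(1085 + (E(d, -15) - 1*654)) = -193*(1085 + (16 - 1*654)) = -193*(1085 + (16 - 654)) = -193*(1085 - 638) = -193*447 = -86271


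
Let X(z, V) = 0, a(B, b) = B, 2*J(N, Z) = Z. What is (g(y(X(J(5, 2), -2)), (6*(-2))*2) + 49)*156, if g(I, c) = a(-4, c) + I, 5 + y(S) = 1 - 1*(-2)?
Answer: 6708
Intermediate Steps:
J(N, Z) = Z/2
y(S) = -2 (y(S) = -5 + (1 - 1*(-2)) = -5 + (1 + 2) = -5 + 3 = -2)
g(I, c) = -4 + I
(g(y(X(J(5, 2), -2)), (6*(-2))*2) + 49)*156 = ((-4 - 2) + 49)*156 = (-6 + 49)*156 = 43*156 = 6708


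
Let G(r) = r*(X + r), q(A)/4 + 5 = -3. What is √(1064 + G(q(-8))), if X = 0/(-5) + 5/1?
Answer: 2*√482 ≈ 43.909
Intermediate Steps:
X = 5 (X = 0*(-⅕) + 5*1 = 0 + 5 = 5)
q(A) = -32 (q(A) = -20 + 4*(-3) = -20 - 12 = -32)
G(r) = r*(5 + r)
√(1064 + G(q(-8))) = √(1064 - 32*(5 - 32)) = √(1064 - 32*(-27)) = √(1064 + 864) = √1928 = 2*√482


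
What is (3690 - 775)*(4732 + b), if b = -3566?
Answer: 3398890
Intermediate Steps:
(3690 - 775)*(4732 + b) = (3690 - 775)*(4732 - 3566) = 2915*1166 = 3398890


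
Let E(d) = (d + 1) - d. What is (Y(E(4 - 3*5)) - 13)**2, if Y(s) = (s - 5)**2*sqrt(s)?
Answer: 9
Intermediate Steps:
E(d) = 1 (E(d) = (1 + d) - d = 1)
Y(s) = sqrt(s)*(-5 + s)**2 (Y(s) = (-5 + s)**2*sqrt(s) = sqrt(s)*(-5 + s)**2)
(Y(E(4 - 3*5)) - 13)**2 = (sqrt(1)*(-5 + 1)**2 - 13)**2 = (1*(-4)**2 - 13)**2 = (1*16 - 13)**2 = (16 - 13)**2 = 3**2 = 9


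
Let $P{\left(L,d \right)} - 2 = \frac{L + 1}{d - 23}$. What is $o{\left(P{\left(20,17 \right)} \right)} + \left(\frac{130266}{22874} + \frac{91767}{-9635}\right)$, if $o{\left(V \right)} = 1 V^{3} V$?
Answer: $\frac{2174111511}{1763127920} \approx 1.2331$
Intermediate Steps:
$P{\left(L,d \right)} = 2 + \frac{1 + L}{-23 + d}$ ($P{\left(L,d \right)} = 2 + \frac{L + 1}{d - 23} = 2 + \frac{1 + L}{-23 + d}$)
$o{\left(V \right)} = V^{4}$ ($o{\left(V \right)} = V^{3} V = V^{4}$)
$o{\left(P{\left(20,17 \right)} \right)} + \left(\frac{130266}{22874} + \frac{91767}{-9635}\right) = \left(\frac{-45 + 20 + 2 \cdot 17}{-23 + 17}\right)^{4} + \left(\frac{130266}{22874} + \frac{91767}{-9635}\right) = \left(\frac{-45 + 20 + 34}{-6}\right)^{4} + \left(130266 \cdot \frac{1}{22874} + 91767 \left(- \frac{1}{9635}\right)\right) = \left(\left(- \frac{1}{6}\right) 9\right)^{4} + \left(\frac{65133}{11437} - \frac{91767}{9635}\right) = \left(- \frac{3}{2}\right)^{4} - \frac{421982724}{110195495} = \frac{81}{16} - \frac{421982724}{110195495} = \frac{2174111511}{1763127920}$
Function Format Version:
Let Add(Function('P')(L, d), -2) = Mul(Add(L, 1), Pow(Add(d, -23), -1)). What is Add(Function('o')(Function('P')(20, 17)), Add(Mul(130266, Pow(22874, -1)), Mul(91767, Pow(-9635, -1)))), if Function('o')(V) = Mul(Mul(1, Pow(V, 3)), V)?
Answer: Rational(2174111511, 1763127920) ≈ 1.2331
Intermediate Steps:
Function('P')(L, d) = Add(2, Mul(Pow(Add(-23, d), -1), Add(1, L))) (Function('P')(L, d) = Add(2, Mul(Add(L, 1), Pow(Add(d, -23), -1))) = Add(2, Mul(Add(1, L), Pow(Add(-23, d), -1))) = Add(2, Mul(Pow(Add(-23, d), -1), Add(1, L))))
Function('o')(V) = Pow(V, 4) (Function('o')(V) = Mul(Pow(V, 3), V) = Pow(V, 4))
Add(Function('o')(Function('P')(20, 17)), Add(Mul(130266, Pow(22874, -1)), Mul(91767, Pow(-9635, -1)))) = Add(Pow(Mul(Pow(Add(-23, 17), -1), Add(-45, 20, Mul(2, 17))), 4), Add(Mul(130266, Pow(22874, -1)), Mul(91767, Pow(-9635, -1)))) = Add(Pow(Mul(Pow(-6, -1), Add(-45, 20, 34)), 4), Add(Mul(130266, Rational(1, 22874)), Mul(91767, Rational(-1, 9635)))) = Add(Pow(Mul(Rational(-1, 6), 9), 4), Add(Rational(65133, 11437), Rational(-91767, 9635))) = Add(Pow(Rational(-3, 2), 4), Rational(-421982724, 110195495)) = Add(Rational(81, 16), Rational(-421982724, 110195495)) = Rational(2174111511, 1763127920)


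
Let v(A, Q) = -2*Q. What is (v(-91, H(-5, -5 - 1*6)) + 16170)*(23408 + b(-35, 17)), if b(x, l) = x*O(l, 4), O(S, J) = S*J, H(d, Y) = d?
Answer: 340233040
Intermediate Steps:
O(S, J) = J*S
b(x, l) = 4*l*x (b(x, l) = x*(4*l) = 4*l*x)
(v(-91, H(-5, -5 - 1*6)) + 16170)*(23408 + b(-35, 17)) = (-2*(-5) + 16170)*(23408 + 4*17*(-35)) = (10 + 16170)*(23408 - 2380) = 16180*21028 = 340233040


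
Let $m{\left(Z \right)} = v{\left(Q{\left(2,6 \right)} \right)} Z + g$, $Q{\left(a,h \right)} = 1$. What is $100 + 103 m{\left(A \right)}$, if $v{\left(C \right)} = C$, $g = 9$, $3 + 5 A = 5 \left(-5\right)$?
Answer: $\frac{2251}{5} \approx 450.2$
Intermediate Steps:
$A = - \frac{28}{5}$ ($A = - \frac{3}{5} + \frac{5 \left(-5\right)}{5} = - \frac{3}{5} + \frac{1}{5} \left(-25\right) = - \frac{3}{5} - 5 = - \frac{28}{5} \approx -5.6$)
$m{\left(Z \right)} = 9 + Z$ ($m{\left(Z \right)} = 1 Z + 9 = Z + 9 = 9 + Z$)
$100 + 103 m{\left(A \right)} = 100 + 103 \left(9 - \frac{28}{5}\right) = 100 + 103 \cdot \frac{17}{5} = 100 + \frac{1751}{5} = \frac{2251}{5}$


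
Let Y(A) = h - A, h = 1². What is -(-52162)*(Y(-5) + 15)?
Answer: 1095402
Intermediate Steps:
h = 1
Y(A) = 1 - A
-(-52162)*(Y(-5) + 15) = -(-52162)*((1 - 1*(-5)) + 15) = -(-52162)*((1 + 5) + 15) = -(-52162)*(6 + 15) = -(-52162)*21 = -4742*(-231) = 1095402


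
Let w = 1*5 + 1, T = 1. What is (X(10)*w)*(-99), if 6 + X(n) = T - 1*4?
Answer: 5346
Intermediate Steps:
w = 6 (w = 5 + 1 = 6)
X(n) = -9 (X(n) = -6 + (1 - 1*4) = -6 + (1 - 4) = -6 - 3 = -9)
(X(10)*w)*(-99) = -9*6*(-99) = -54*(-99) = 5346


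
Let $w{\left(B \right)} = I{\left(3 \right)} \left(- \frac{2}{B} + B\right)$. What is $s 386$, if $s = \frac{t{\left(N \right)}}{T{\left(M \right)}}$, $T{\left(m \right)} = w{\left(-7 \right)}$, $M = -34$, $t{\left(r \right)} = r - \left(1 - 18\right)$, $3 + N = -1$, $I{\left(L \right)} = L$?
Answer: $- \frac{35126}{141} \approx -249.12$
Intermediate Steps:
$N = -4$ ($N = -3 - 1 = -4$)
$t{\left(r \right)} = 17 + r$ ($t{\left(r \right)} = r - -17 = r + 17 = 17 + r$)
$w{\left(B \right)} = - \frac{6}{B} + 3 B$ ($w{\left(B \right)} = 3 \left(- \frac{2}{B} + B\right) = 3 \left(B - \frac{2}{B}\right) = - \frac{6}{B} + 3 B$)
$T{\left(m \right)} = - \frac{141}{7}$ ($T{\left(m \right)} = - \frac{6}{-7} + 3 \left(-7\right) = \left(-6\right) \left(- \frac{1}{7}\right) - 21 = \frac{6}{7} - 21 = - \frac{141}{7}$)
$s = - \frac{91}{141}$ ($s = \frac{17 - 4}{- \frac{141}{7}} = 13 \left(- \frac{7}{141}\right) = - \frac{91}{141} \approx -0.64539$)
$s 386 = \left(- \frac{91}{141}\right) 386 = - \frac{35126}{141}$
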